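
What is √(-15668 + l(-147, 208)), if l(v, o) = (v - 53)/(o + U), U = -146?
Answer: 4*I*√941253/31 ≈ 125.18*I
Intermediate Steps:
l(v, o) = (-53 + v)/(-146 + o) (l(v, o) = (v - 53)/(o - 146) = (-53 + v)/(-146 + o))
√(-15668 + l(-147, 208)) = √(-15668 + (-53 - 147)/(-146 + 208)) = √(-15668 - 200/62) = √(-15668 + (1/62)*(-200)) = √(-15668 - 100/31) = √(-485808/31) = 4*I*√941253/31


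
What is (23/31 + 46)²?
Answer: 2099601/961 ≈ 2184.8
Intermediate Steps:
(23/31 + 46)² = (1449/31)² = 2099601/961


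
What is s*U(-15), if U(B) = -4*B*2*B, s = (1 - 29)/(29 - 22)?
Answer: 7200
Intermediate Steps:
s = -4 (s = -28/7 = -28*1/7 = -4)
U(B) = -8*B**2 (U(B) = -4*2*B*B = -8*B**2)
s*U(-15) = -(-32)*(-15)**2 = -(-32)*225 = -4*(-1800) = 7200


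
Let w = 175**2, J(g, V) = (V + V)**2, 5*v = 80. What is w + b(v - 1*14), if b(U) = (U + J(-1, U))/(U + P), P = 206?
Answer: 3185009/104 ≈ 30625.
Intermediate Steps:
v = 16 (v = (1/5)*80 = 16)
J(g, V) = 4*V**2 (J(g, V) = (2*V)**2 = 4*V**2)
w = 30625
b(U) = (U + 4*U**2)/(206 + U) (b(U) = (U + 4*U**2)/(U + 206) = (U + 4*U**2)/(206 + U))
w + b(v - 1*14) = 30625 + (16 - 1*14)*(1 + 4*(16 - 1*14))/(206 + (16 - 1*14)) = 30625 + (16 - 14)*(1 + 4*(16 - 14))/(206 + (16 - 14)) = 30625 + 2*(1 + 4*2)/(206 + 2) = 30625 + 2*(1 + 8)/208 = 30625 + 2*(1/208)*9 = 30625 + 9/104 = 3185009/104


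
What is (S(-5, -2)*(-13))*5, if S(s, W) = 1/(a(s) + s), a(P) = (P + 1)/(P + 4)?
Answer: 65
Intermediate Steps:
a(P) = (1 + P)/(4 + P)
S(s, W) = 1/(s + (1 + s)/(4 + s)) (S(s, W) = 1/((1 + s)/(4 + s) + s) = 1/(s + (1 + s)/(4 + s)))
(S(-5, -2)*(-13))*5 = (((4 - 5)/(1 - 5 - 5*(4 - 5)))*(-13))*5 = ((-1/(1 - 5 - 5*(-1)))*(-13))*5 = ((-1/(1 - 5 + 5))*(-13))*5 = ((-1/1)*(-13))*5 = ((1*(-1))*(-13))*5 = -1*(-13)*5 = 13*5 = 65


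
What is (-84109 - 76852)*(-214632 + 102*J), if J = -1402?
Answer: 57565448196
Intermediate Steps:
(-84109 - 76852)*(-214632 + 102*J) = (-84109 - 76852)*(-214632 + 102*(-1402)) = -160961*(-214632 - 143004) = -160961*(-357636) = 57565448196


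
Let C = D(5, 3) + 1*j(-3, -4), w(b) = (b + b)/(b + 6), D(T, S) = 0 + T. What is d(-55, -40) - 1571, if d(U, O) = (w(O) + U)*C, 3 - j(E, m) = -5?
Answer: -38342/17 ≈ -2255.4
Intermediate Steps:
j(E, m) = 8 (j(E, m) = 3 - 1*(-5) = 3 + 5 = 8)
D(T, S) = T
w(b) = 2*b/(6 + b) (w(b) = (2*b)/(6 + b) = 2*b/(6 + b))
C = 13 (C = 5 + 1*8 = 5 + 8 = 13)
d(U, O) = 13*U + 26*O/(6 + O) (d(U, O) = (2*O/(6 + O) + U)*13 = (U + 2*O/(6 + O))*13 = 13*U + 26*O/(6 + O))
d(-55, -40) - 1571 = 13*(2*(-40) - 55*(6 - 40))/(6 - 40) - 1571 = 13*(-80 - 55*(-34))/(-34) - 1571 = 13*(-1/34)*(-80 + 1870) - 1571 = 13*(-1/34)*1790 - 1571 = -11635/17 - 1571 = -38342/17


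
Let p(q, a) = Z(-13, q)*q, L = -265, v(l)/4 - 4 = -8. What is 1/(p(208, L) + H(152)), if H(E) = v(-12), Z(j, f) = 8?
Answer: 1/1648 ≈ 0.00060680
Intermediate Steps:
v(l) = -16 (v(l) = 16 + 4*(-8) = 16 - 32 = -16)
H(E) = -16
p(q, a) = 8*q
1/(p(208, L) + H(152)) = 1/(8*208 - 16) = 1/(1664 - 16) = 1/1648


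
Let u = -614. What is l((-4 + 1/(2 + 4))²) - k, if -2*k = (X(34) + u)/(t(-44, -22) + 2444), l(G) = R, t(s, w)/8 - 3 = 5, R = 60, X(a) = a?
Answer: 75095/1254 ≈ 59.884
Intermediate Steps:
t(s, w) = 64 (t(s, w) = 24 + 8*5 = 24 + 40 = 64)
l(G) = 60
k = 145/1254 (k = -(34 - 614)/(2*(64 + 2444)) = -(-290)/2508 = -½*(-145/627) = 145/1254 ≈ 0.11563)
l((-4 + 1/(2 + 4))²) - k = 60 - 1*145/1254 = 60 - 145/1254 = 75095/1254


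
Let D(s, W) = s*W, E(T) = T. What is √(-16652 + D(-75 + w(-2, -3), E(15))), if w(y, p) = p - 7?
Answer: I*√17927 ≈ 133.89*I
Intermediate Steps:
w(y, p) = -7 + p
D(s, W) = W*s
√(-16652 + D(-75 + w(-2, -3), E(15))) = √(-16652 + 15*(-75 + (-7 - 3))) = √(-16652 + 15*(-75 - 10)) = √(-16652 + 15*(-85)) = √(-16652 - 1275) = √(-17927) = I*√17927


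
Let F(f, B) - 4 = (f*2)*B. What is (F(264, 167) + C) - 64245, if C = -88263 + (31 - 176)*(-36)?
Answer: -59108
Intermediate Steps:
F(f, B) = 4 + 2*B*f (F(f, B) = 4 + (f*2)*B = 4 + (2*f)*B = 4 + 2*B*f)
C = -83043 (C = -88263 - 145*(-36) = -88263 + 5220 = -83043)
(F(264, 167) + C) - 64245 = ((4 + 2*167*264) - 83043) - 64245 = ((4 + 88176) - 83043) - 64245 = (88180 - 83043) - 64245 = 5137 - 64245 = -59108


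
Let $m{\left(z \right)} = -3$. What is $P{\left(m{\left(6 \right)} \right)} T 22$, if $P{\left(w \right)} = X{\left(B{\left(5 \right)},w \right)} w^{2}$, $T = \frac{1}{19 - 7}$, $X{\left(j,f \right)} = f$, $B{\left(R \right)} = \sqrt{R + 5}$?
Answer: $- \frac{99}{2} \approx -49.5$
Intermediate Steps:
$B{\left(R \right)} = \sqrt{5 + R}$
$T = \frac{1}{12} \approx 0.083333$
$P{\left(w \right)} = w^{3}$ ($P{\left(w \right)} = w w^{2} = w^{3}$)
$P{\left(m{\left(6 \right)} \right)} T 22 = \left(-3\right)^{3} \cdot \frac{1}{12} \cdot 22 = \left(-27\right) \frac{1}{12} \cdot 22 = \left(- \frac{9}{4}\right) 22 = - \frac{99}{2}$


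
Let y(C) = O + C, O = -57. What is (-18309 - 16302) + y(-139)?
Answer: -34807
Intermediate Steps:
y(C) = -57 + C
(-18309 - 16302) + y(-139) = (-18309 - 16302) + (-57 - 139) = -34611 - 196 = -34807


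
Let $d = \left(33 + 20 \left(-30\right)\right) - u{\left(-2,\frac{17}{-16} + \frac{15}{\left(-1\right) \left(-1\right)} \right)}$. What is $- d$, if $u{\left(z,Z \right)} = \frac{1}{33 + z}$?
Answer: $\frac{17578}{31} \approx 567.03$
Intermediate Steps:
$d = - \frac{17578}{31}$ ($d = \left(33 + 20 \left(-30\right)\right) - \frac{1}{33 - 2} = \left(33 - 600\right) - \frac{1}{31} = -567 - \frac{1}{31} = - \frac{17578}{31} \approx -567.03$)
$- d = \left(-1\right) \left(- \frac{17578}{31}\right) = \frac{17578}{31}$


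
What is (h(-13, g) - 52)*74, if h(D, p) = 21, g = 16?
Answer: -2294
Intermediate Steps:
(h(-13, g) - 52)*74 = (21 - 52)*74 = -31*74 = -2294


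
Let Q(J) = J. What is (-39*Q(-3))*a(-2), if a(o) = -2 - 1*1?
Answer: -351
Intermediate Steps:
a(o) = -3 (a(o) = -2 - 1 = -3)
(-39*Q(-3))*a(-2) = -39*(-3)*(-3) = 117*(-3) = -351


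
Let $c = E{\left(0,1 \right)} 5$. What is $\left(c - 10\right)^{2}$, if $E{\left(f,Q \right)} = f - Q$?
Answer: $225$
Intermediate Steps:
$c = -5$ ($c = \left(0 - 1\right) 5 = \left(-1\right) 5 = -5$)
$\left(c - 10\right)^{2} = \left(-5 - 10\right)^{2} = \left(-15\right)^{2} = 225$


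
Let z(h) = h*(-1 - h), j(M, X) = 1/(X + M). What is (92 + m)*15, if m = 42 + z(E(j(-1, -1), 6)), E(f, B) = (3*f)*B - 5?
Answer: -720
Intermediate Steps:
j(M, X) = 1/(M + X)
E(f, B) = -5 + 3*B*f (E(f, B) = 3*B*f - 5 = -5 + 3*B*f)
m = -140 (m = 42 - (-5 + 3*6/(-1 - 1))*(1 + (-5 + 3*6/(-1 - 1))) = 42 - (-5 + 3*6/(-2))*(1 + (-5 + 3*6/(-2))) = 42 - (-5 + 3*6*(-½))*(1 + (-5 + 3*6*(-½))) = 42 - (-5 - 9)*(1 + (-5 - 9)) = 42 - 1*(-14)*(1 - 14) = 42 - 1*(-14)*(-13) = 42 - 182 = -140)
(92 + m)*15 = (92 - 140)*15 = -48*15 = -720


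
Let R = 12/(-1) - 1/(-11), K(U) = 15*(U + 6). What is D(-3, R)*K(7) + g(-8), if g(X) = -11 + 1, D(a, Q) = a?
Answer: -595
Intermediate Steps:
K(U) = 90 + 15*U (K(U) = 15*(6 + U) = 90 + 15*U)
R = -131/11 (R = 12*(-1) - 1*(-1/11) = -12 + 1/11 = -131/11 ≈ -11.909)
g(X) = -10
D(-3, R)*K(7) + g(-8) = -3*(90 + 15*7) - 10 = -3*(90 + 105) - 10 = -3*195 - 10 = -585 - 10 = -595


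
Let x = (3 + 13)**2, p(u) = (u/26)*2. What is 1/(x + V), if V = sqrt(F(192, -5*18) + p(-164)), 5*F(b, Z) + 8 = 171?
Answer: 16640/4258541 - sqrt(84435)/4258541 ≈ 0.0038392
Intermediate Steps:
F(b, Z) = 163/5 (F(b, Z) = -8/5 + (1/5)*171 = -8/5 + 171/5 = 163/5)
p(u) = u/13 (p(u) = (u*(1/26))*2 = (u/26)*2 = u/13)
x = 256 (x = 16**2 = 256)
V = sqrt(84435)/65 (V = sqrt(163/5 + (1/13)*(-164)) = sqrt(163/5 - 164/13) = sqrt(1299/65) = sqrt(84435)/65 ≈ 4.4704)
1/(x + V) = 1/(256 + sqrt(84435)/65)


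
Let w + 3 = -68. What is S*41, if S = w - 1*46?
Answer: -4797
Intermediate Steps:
w = -71 (w = -3 - 68 = -71)
S = -117 (S = -71 - 1*46 = -71 - 46 = -117)
S*41 = -117*41 = -4797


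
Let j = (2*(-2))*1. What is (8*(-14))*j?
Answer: 448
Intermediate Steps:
j = -4 (j = -4*1 = -4)
(8*(-14))*j = (8*(-14))*(-4) = -112*(-4) = 448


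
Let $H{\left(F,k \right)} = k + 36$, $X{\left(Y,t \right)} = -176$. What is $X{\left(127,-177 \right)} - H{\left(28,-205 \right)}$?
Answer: $-7$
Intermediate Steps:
$H{\left(F,k \right)} = 36 + k$
$X{\left(127,-177 \right)} - H{\left(28,-205 \right)} = -176 - \left(36 - 205\right) = -176 - -169 = -176 + 169 = -7$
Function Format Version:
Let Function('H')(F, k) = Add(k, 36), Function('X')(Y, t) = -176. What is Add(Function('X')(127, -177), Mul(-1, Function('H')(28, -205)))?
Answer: -7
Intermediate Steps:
Function('H')(F, k) = Add(36, k)
Add(Function('X')(127, -177), Mul(-1, Function('H')(28, -205))) = Add(-176, Mul(-1, Add(36, -205))) = Add(-176, Mul(-1, -169)) = Add(-176, 169) = -7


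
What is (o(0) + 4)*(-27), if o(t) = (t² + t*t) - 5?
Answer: 27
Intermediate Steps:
o(t) = -5 + 2*t² (o(t) = (t² + t²) - 5 = 2*t² - 5 = -5 + 2*t²)
(o(0) + 4)*(-27) = ((-5 + 2*0²) + 4)*(-27) = ((-5 + 2*0) + 4)*(-27) = ((-5 + 0) + 4)*(-27) = (-5 + 4)*(-27) = -1*(-27) = 27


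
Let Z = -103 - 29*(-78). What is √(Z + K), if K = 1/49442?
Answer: √5277700084318/49442 ≈ 46.465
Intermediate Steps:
Z = 2159 (Z = -103 + 2262 = 2159)
K = 1/49442 ≈ 2.0226e-5
√(Z + K) = √(2159 + 1/49442) = √(106745279/49442) = √5277700084318/49442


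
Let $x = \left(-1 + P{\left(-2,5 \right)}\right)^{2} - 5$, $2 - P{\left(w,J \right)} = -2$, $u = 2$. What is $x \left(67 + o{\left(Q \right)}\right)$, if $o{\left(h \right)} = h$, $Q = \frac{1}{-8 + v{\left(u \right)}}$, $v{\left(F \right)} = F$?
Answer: $\frac{802}{3} \approx 267.33$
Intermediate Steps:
$P{\left(w,J \right)} = 4$ ($P{\left(w,J \right)} = 2 - -2 = 2 + 2 = 4$)
$Q = - \frac{1}{6}$ ($Q = \frac{1}{-8 + 2} = \frac{1}{-6} = - \frac{1}{6} \approx -0.16667$)
$x = 4$ ($x = \left(-1 + 4\right)^{2} - 5 = 3^{2} - 5 = 9 - 5 = 4$)
$x \left(67 + o{\left(Q \right)}\right) = 4 \left(67 - \frac{1}{6}\right) = 4 \cdot \frac{401}{6} = \frac{802}{3}$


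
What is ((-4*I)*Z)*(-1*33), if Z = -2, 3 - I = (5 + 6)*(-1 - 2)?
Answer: -9504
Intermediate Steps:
I = 36 (I = 3 - (5 + 6)*(-1 - 2) = 3 - 11*(-3) = 3 - 1*(-33) = 3 + 33 = 36)
((-4*I)*Z)*(-1*33) = (-4*36*(-2))*(-1*33) = -144*(-2)*(-33) = 288*(-33) = -9504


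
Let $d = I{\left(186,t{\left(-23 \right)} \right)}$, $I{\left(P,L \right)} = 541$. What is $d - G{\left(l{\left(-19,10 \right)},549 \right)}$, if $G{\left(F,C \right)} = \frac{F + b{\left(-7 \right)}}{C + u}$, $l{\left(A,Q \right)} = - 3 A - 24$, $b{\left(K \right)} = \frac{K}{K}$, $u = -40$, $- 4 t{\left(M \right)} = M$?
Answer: $\frac{275335}{509} \approx 540.93$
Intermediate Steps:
$t{\left(M \right)} = - \frac{M}{4}$
$b{\left(K \right)} = 1$
$l{\left(A,Q \right)} = -24 - 3 A$
$d = 541$
$G{\left(F,C \right)} = \frac{1 + F}{-40 + C}$ ($G{\left(F,C \right)} = \frac{F + 1}{C - 40} = \frac{1 + F}{-40 + C}$)
$d - G{\left(l{\left(-19,10 \right)},549 \right)} = 541 - \frac{1 - -33}{-40 + 549} = 541 - \frac{1 + \left(-24 + 57\right)}{509} = 541 - \frac{1 + 33}{509} = 541 - \frac{1}{509} \cdot 34 = 541 - \frac{34}{509} = \frac{275335}{509}$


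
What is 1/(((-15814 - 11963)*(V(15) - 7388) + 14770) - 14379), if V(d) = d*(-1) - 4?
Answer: 1/205744630 ≈ 4.8604e-9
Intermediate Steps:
V(d) = -4 - d (V(d) = -d - 4 = -4 - d)
1/(((-15814 - 11963)*(V(15) - 7388) + 14770) - 14379) = 1/(((-15814 - 11963)*((-4 - 1*15) - 7388) + 14770) - 14379) = 1/((-27777*((-4 - 15) - 7388) + 14770) - 14379) = 1/((-27777*(-19 - 7388) + 14770) - 14379) = 1/((-27777*(-7407) + 14770) - 14379) = 1/((205744239 + 14770) - 14379) = 1/(205759009 - 14379) = 1/205744630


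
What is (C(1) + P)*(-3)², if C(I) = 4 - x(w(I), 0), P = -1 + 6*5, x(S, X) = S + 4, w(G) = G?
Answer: 252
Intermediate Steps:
x(S, X) = 4 + S
P = 29 (P = -1 + 30 = 29)
C(I) = -I (C(I) = 4 - (4 + I) = 4 + (-4 - I) = -I)
(C(1) + P)*(-3)² = (-1*1 + 29)*(-3)² = (-1 + 29)*9 = 28*9 = 252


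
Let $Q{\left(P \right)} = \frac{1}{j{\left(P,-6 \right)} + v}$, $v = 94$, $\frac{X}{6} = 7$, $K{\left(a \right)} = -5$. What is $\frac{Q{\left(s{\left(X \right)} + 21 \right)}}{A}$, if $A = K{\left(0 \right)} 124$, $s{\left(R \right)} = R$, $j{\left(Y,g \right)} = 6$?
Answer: $- \frac{1}{62000} \approx -1.6129 \cdot 10^{-5}$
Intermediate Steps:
$X = 42$ ($X = 6 \cdot 7 = 42$)
$A = -620$ ($A = \left(-5\right) 124 = -620$)
$Q{\left(P \right)} = \frac{1}{100}$ ($Q{\left(P \right)} = \frac{1}{6 + 94} = \frac{1}{100}$)
$\frac{Q{\left(s{\left(X \right)} + 21 \right)}}{A} = \frac{1}{100 \left(-620\right)} = \frac{1}{100} \left(- \frac{1}{620}\right) = - \frac{1}{62000}$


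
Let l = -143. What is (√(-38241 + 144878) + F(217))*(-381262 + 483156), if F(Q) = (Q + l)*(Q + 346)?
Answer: 4245107828 + 101894*√106637 ≈ 4.2784e+9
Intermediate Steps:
F(Q) = (-143 + Q)*(346 + Q) (F(Q) = (Q - 143)*(Q + 346) = (-143 + Q)*(346 + Q))
(√(-38241 + 144878) + F(217))*(-381262 + 483156) = (√(-38241 + 144878) + (-49478 + 217² + 203*217))*(-381262 + 483156) = (√106637 + (-49478 + 47089 + 44051))*101894 = (√106637 + 41662)*101894 = (41662 + √106637)*101894 = 4245107828 + 101894*√106637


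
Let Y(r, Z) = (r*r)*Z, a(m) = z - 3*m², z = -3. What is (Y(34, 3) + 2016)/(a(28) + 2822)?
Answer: 5484/467 ≈ 11.743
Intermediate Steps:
a(m) = -3 - 3*m²
Y(r, Z) = Z*r² (Y(r, Z) = r²*Z = Z*r²)
(Y(34, 3) + 2016)/(a(28) + 2822) = (3*34² + 2016)/((-3 - 3*28²) + 2822) = (3*1156 + 2016)/((-3 - 3*784) + 2822) = (3468 + 2016)/((-3 - 2352) + 2822) = 5484/(-2355 + 2822) = 5484/467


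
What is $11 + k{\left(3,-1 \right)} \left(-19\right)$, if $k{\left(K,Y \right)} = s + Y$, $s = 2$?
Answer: $-8$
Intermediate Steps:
$k{\left(K,Y \right)} = 2 + Y$
$11 + k{\left(3,-1 \right)} \left(-19\right) = 11 + \left(2 - 1\right) \left(-19\right) = 11 + 1 \left(-19\right) = 11 - 19 = -8$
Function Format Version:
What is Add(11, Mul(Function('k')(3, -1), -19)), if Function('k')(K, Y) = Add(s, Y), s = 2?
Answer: -8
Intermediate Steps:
Function('k')(K, Y) = Add(2, Y)
Add(11, Mul(Function('k')(3, -1), -19)) = Add(11, Mul(Add(2, -1), -19)) = Add(11, Mul(1, -19)) = Add(11, -19) = -8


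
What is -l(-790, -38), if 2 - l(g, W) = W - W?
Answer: -2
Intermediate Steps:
l(g, W) = 2 (l(g, W) = 2 - (W - W) = 2 - 1*0 = 2 + 0 = 2)
-l(-790, -38) = -1*2 = -2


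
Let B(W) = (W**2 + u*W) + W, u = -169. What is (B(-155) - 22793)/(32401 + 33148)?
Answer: 27272/65549 ≈ 0.41606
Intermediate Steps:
B(W) = W**2 - 168*W (B(W) = (W**2 - 169*W) + W = W**2 - 168*W)
(B(-155) - 22793)/(32401 + 33148) = (-155*(-168 - 155) - 22793)/(32401 + 33148) = (-155*(-323) - 22793)/65549 = (50065 - 22793)*(1/65549) = 27272*(1/65549) = 27272/65549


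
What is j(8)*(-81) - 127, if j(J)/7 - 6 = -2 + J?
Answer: -6931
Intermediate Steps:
j(J) = 28 + 7*J (j(J) = 42 + 7*(-2 + J) = 42 + (-14 + 7*J) = 28 + 7*J)
j(8)*(-81) - 127 = (28 + 7*8)*(-81) - 127 = (28 + 56)*(-81) - 127 = 84*(-81) - 127 = -6804 - 127 = -6931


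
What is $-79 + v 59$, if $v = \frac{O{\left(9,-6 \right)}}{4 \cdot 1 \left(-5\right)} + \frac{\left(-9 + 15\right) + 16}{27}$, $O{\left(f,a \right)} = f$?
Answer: $- \frac{31037}{540} \approx -57.476$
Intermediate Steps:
$v = \frac{197}{540}$ ($v = \frac{9}{4 \cdot 1 \left(-5\right)} + \frac{\left(-9 + 15\right) + 16}{27} = \frac{9}{4 \left(-5\right)} + \left(6 + 16\right) \frac{1}{27} = \frac{9}{-20} + 22 \cdot \frac{1}{27} = 9 \left(- \frac{1}{20}\right) + \frac{22}{27} = - \frac{9}{20} + \frac{22}{27} = \frac{197}{540} \approx 0.36481$)
$-79 + v 59 = -79 + \frac{197}{540} \cdot 59 = -79 + \frac{11623}{540} = - \frac{31037}{540}$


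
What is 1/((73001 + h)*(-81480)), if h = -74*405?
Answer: -1/3506165880 ≈ -2.8521e-10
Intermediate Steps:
h = -29970
1/((73001 + h)*(-81480)) = 1/((73001 - 29970)*(-81480)) = -1/81480/43031 = (1/43031)*(-1/81480) = -1/3506165880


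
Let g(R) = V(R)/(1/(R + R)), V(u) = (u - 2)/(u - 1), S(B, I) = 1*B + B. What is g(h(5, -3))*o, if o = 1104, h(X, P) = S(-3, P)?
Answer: -105984/7 ≈ -15141.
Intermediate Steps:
S(B, I) = 2*B (S(B, I) = B + B = 2*B)
h(X, P) = -6 (h(X, P) = 2*(-3) = -6)
V(u) = (-2 + u)/(-1 + u)
g(R) = 2*R*(-2 + R)/(-1 + R) (g(R) = ((-2 + R)/(-1 + R))/(1/(R + R)) = ((-2 + R)/(-1 + R))/(1/(2*R)) = ((-2 + R)/(-1 + R))/((1/(2*R))) = ((-2 + R)/(-1 + R))*(2*R) = 2*R*(-2 + R)/(-1 + R))
g(h(5, -3))*o = (2*(-6)*(-2 - 6)/(-1 - 6))*1104 = (2*(-6)*(-8)/(-7))*1104 = (2*(-6)*(-1/7)*(-8))*1104 = -96/7*1104 = -105984/7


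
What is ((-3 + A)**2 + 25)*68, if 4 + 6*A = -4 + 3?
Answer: 24293/9 ≈ 2699.2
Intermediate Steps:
A = -5/6 (A = -2/3 + (-4 + 3)/6 = -2/3 + (1/6)*(-1) = -2/3 - 1/6 = -5/6 ≈ -0.83333)
((-3 + A)**2 + 25)*68 = ((-3 - 5/6)**2 + 25)*68 = ((-23/6)**2 + 25)*68 = (529/36 + 25)*68 = (1429/36)*68 = 24293/9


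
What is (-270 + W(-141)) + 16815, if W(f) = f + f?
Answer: 16263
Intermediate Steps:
W(f) = 2*f
(-270 + W(-141)) + 16815 = (-270 + 2*(-141)) + 16815 = (-270 - 282) + 16815 = -552 + 16815 = 16263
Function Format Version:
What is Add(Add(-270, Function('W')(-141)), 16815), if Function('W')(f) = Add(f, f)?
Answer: 16263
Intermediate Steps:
Function('W')(f) = Mul(2, f)
Add(Add(-270, Function('W')(-141)), 16815) = Add(Add(-270, Mul(2, -141)), 16815) = Add(Add(-270, -282), 16815) = Add(-552, 16815) = 16263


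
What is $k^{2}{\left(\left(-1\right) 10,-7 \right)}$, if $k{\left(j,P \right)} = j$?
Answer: $100$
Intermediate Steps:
$k^{2}{\left(\left(-1\right) 10,-7 \right)} = \left(\left(-1\right) 10\right)^{2} = \left(-10\right)^{2} = 100$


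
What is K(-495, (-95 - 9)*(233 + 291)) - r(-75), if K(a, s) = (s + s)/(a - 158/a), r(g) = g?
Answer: 72316065/244867 ≈ 295.33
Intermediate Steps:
K(a, s) = 2*s/(a - 158/a) (K(a, s) = (2*s)/(a - 158/a) = 2*s/(a - 158/a))
K(-495, (-95 - 9)*(233 + 291)) - r(-75) = 2*(-495)*((-95 - 9)*(233 + 291))/(-158 + (-495)**2) - 1*(-75) = 2*(-495)*(-104*524)/(-158 + 245025) + 75 = 2*(-495)*(-54496)/244867 + 75 = 2*(-495)*(-54496)*(1/244867) + 75 = 53951040/244867 + 75 = 72316065/244867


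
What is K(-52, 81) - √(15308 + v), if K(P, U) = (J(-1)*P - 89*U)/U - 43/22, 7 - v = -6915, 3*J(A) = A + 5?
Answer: -490819/5346 - 3*√2470 ≈ -240.91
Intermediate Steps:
J(A) = 5/3 + A/3 (J(A) = (A + 5)/3 = (5 + A)/3 = 5/3 + A/3)
v = 6922 (v = 7 - 1*(-6915) = 7 + 6915 = 6922)
K(P, U) = -43/22 + (-89*U + 4*P/3)/U (K(P, U) = ((5/3 + (⅓)*(-1))*P - 89*U)/U - 43/22 = ((5/3 - ⅓)*P - 89*U)/U - 43*1/22 = (4*P/3 - 89*U)/U - 43/22 = (-89*U + 4*P/3)/U - 43/22 = -43/22 + (-89*U + 4*P/3)/U)
K(-52, 81) - √(15308 + v) = (1/66)*(-6003*81 + 88*(-52))/81 - √(15308 + 6922) = (1/66)*(1/81)*(-486243 - 4576) - √22230 = (1/66)*(1/81)*(-490819) - 3*√2470 = -490819/5346 - 3*√2470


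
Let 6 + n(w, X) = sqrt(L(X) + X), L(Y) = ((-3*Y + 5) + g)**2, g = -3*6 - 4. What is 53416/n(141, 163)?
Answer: 320496/256163 + 53416*sqrt(256199)/256163 ≈ 106.80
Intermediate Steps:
g = -22 (g = -18 - 4 = -22)
L(Y) = (-17 - 3*Y)**2 (L(Y) = ((-3*Y + 5) - 22)**2 = ((5 - 3*Y) - 22)**2 = (-17 - 3*Y)**2)
n(w, X) = -6 + sqrt(X + (17 + 3*X)**2) (n(w, X) = -6 + sqrt((17 + 3*X)**2 + X) = -6 + sqrt(X + (17 + 3*X)**2))
53416/n(141, 163) = 53416/(-6 + sqrt(163 + (17 + 3*163)**2)) = 53416/(-6 + sqrt(163 + (17 + 489)**2)) = 53416/(-6 + sqrt(163 + 506**2)) = 53416/(-6 + sqrt(163 + 256036)) = 53416/(-6 + sqrt(256199))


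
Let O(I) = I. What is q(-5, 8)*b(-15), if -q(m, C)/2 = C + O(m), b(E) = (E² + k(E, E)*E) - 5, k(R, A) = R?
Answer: -2670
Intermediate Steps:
b(E) = -5 + 2*E² (b(E) = (E² + E*E) - 5 = (E² + E²) - 5 = 2*E² - 5 = -5 + 2*E²)
q(m, C) = -2*C - 2*m (q(m, C) = -2*(C + m) = -2*C - 2*m)
q(-5, 8)*b(-15) = (-2*8 - 2*(-5))*(-5 + 2*(-15)²) = (-16 + 10)*(-5 + 2*225) = -6*(-5 + 450) = -6*445 = -2670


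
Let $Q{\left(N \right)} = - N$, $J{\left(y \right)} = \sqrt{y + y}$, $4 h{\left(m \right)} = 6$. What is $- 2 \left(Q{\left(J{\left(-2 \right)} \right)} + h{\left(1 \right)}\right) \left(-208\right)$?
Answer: $624 - 832 i \approx 624.0 - 832.0 i$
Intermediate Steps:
$h{\left(m \right)} = \frac{3}{2}$ ($h{\left(m \right)} = \frac{1}{4} \cdot 6 = \frac{3}{2}$)
$J{\left(y \right)} = \sqrt{2} \sqrt{y}$ ($J{\left(y \right)} = \sqrt{2 y} = \sqrt{2} \sqrt{y}$)
$- 2 \left(Q{\left(J{\left(-2 \right)} \right)} + h{\left(1 \right)}\right) \left(-208\right) = - 2 \left(- \sqrt{2} \sqrt{-2} + \frac{3}{2}\right) \left(-208\right) = - 2 \left(- \sqrt{2} i \sqrt{2} + \frac{3}{2}\right) \left(-208\right) = - 2 \left(- 2 i + \frac{3}{2}\right) \left(-208\right) = - 2 \left(\frac{3}{2} - 2 i\right) \left(-208\right) = \left(-3 + 4 i\right) \left(-208\right) = 624 - 832 i$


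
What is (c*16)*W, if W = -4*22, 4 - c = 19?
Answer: 21120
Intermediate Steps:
c = -15 (c = 4 - 1*19 = 4 - 19 = -15)
W = -88
(c*16)*W = -15*16*(-88) = -240*(-88) = 21120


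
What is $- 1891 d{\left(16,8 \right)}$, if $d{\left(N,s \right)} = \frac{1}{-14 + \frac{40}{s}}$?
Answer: $\frac{1891}{9} \approx 210.11$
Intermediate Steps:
$- 1891 d{\left(16,8 \right)} = - 1891 \left(\left(-1\right) 8 \frac{1}{-40 + 14 \cdot 8}\right) = - 1891 \left(\left(-1\right) 8 \frac{1}{-40 + 112}\right) = - 1891 \left(\left(-1\right) 8 \cdot \frac{1}{72}\right) = \left(-1891\right) \left(- \frac{1}{9}\right) = \frac{1891}{9}$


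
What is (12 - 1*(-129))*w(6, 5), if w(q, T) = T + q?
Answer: 1551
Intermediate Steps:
(12 - 1*(-129))*w(6, 5) = (12 - 1*(-129))*(5 + 6) = (12 + 129)*11 = 141*11 = 1551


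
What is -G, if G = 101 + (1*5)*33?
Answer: -266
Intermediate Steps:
G = 266 (G = 101 + 5*33 = 101 + 165 = 266)
-G = -1*266 = -266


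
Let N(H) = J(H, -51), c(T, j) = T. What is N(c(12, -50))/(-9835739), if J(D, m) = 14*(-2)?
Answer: 28/9835739 ≈ 2.8468e-6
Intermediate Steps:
J(D, m) = -28
N(H) = -28
N(c(12, -50))/(-9835739) = -28/(-9835739) = -28*(-1/9835739) = 28/9835739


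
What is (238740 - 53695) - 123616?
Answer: 61429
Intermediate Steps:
(238740 - 53695) - 123616 = 185045 - 123616 = 61429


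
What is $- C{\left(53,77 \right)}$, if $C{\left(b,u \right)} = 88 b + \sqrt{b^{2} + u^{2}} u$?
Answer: $-4664 - 77 \sqrt{8738} \approx -11862.0$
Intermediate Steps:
$C{\left(b,u \right)} = 88 b + u \sqrt{b^{2} + u^{2}}$
$- C{\left(53,77 \right)} = - (88 \cdot 53 + 77 \sqrt{53^{2} + 77^{2}}) = - (4664 + 77 \sqrt{2809 + 5929}) = - (4664 + 77 \sqrt{8738}) = -4664 - 77 \sqrt{8738}$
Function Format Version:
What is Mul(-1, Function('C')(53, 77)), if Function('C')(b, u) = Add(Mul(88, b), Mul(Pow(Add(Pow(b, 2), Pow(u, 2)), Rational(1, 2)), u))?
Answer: Add(-4664, Mul(-77, Pow(8738, Rational(1, 2)))) ≈ -11862.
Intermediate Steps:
Function('C')(b, u) = Add(Mul(88, b), Mul(u, Pow(Add(Pow(b, 2), Pow(u, 2)), Rational(1, 2))))
Mul(-1, Function('C')(53, 77)) = Mul(-1, Add(Mul(88, 53), Mul(77, Pow(Add(Pow(53, 2), Pow(77, 2)), Rational(1, 2))))) = Mul(-1, Add(4664, Mul(77, Pow(Add(2809, 5929), Rational(1, 2))))) = Mul(-1, Add(4664, Mul(77, Pow(8738, Rational(1, 2))))) = Add(-4664, Mul(-77, Pow(8738, Rational(1, 2))))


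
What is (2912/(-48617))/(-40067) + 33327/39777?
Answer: 21639674509159/25827701177801 ≈ 0.83785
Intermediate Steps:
(2912/(-48617))/(-40067) + 33327/39777 = (2912*(-1/48617))*(-1/40067) + 33327*(1/39777) = -2912/48617*(-1/40067) + 11109/13259 = 2912/1947937339 + 11109/13259 = 21639674509159/25827701177801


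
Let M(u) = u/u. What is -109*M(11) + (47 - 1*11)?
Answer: -73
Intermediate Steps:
M(u) = 1
-109*M(11) + (47 - 1*11) = -109*1 + (47 - 1*11) = -109 + (47 - 11) = -109 + 36 = -73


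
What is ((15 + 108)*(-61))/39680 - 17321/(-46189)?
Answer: 340741213/1832779520 ≈ 0.18591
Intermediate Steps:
((15 + 108)*(-61))/39680 - 17321/(-46189) = (123*(-61))*(1/39680) - 17321*(-1/46189) = -7503*1/39680 + 17321/46189 = -7503/39680 + 17321/46189 = 340741213/1832779520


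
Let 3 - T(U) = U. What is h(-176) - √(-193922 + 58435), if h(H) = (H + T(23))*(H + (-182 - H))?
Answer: 35672 - I*√135487 ≈ 35672.0 - 368.09*I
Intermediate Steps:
T(U) = 3 - U
h(H) = 3640 - 182*H (h(H) = (H + (3 - 1*23))*(H + (-182 - H)) = (H + (3 - 23))*(-182) = (H - 20)*(-182) = (-20 + H)*(-182) = 3640 - 182*H)
h(-176) - √(-193922 + 58435) = (3640 - 182*(-176)) - √(-193922 + 58435) = (3640 + 32032) - √(-135487) = 35672 - I*√135487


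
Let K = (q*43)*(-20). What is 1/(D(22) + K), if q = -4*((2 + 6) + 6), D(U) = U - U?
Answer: 1/48160 ≈ 2.0764e-5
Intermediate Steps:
D(U) = 0
q = -56 (q = -4*(8 + 6) = -4*14 = -56)
K = 48160 (K = -56*43*(-20) = -2408*(-20) = 48160)
1/(D(22) + K) = 1/(0 + 48160) = 1/48160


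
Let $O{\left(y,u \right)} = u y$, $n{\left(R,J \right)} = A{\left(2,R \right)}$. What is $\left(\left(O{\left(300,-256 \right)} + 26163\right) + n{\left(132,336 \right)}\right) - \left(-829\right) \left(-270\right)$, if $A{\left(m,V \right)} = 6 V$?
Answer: $-273675$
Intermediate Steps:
$n{\left(R,J \right)} = 6 R$
$\left(\left(O{\left(300,-256 \right)} + 26163\right) + n{\left(132,336 \right)}\right) - \left(-829\right) \left(-270\right) = \left(\left(\left(-256\right) 300 + 26163\right) + 6 \cdot 132\right) - \left(-829\right) \left(-270\right) = \left(\left(-76800 + 26163\right) + 792\right) - 223830 = \left(-50637 + 792\right) - 223830 = -49845 - 223830 = -273675$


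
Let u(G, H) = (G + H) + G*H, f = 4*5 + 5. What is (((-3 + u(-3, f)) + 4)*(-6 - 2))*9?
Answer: 3744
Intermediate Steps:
f = 25 (f = 20 + 5 = 25)
u(G, H) = G + H + G*H
(((-3 + u(-3, f)) + 4)*(-6 - 2))*9 = (((-3 + (-3 + 25 - 3*25)) + 4)*(-6 - 2))*9 = (((-3 + (-3 + 25 - 75)) + 4)*(-8))*9 = (((-3 - 53) + 4)*(-8))*9 = ((-56 + 4)*(-8))*9 = -52*(-8)*9 = 416*9 = 3744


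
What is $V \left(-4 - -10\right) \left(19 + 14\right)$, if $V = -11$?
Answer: $-2178$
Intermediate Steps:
$V \left(-4 - -10\right) \left(19 + 14\right) = - 11 \left(-4 - -10\right) \left(19 + 14\right) = - 11 \left(-4 + 10\right) 33 = \left(-11\right) 6 \cdot 33 = \left(-66\right) 33 = -2178$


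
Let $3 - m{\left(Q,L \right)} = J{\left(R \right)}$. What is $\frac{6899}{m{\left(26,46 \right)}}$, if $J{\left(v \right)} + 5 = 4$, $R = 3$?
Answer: $\frac{6899}{4} \approx 1724.8$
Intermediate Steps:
$J{\left(v \right)} = -1$ ($J{\left(v \right)} = -5 + 4 = -1$)
$m{\left(Q,L \right)} = 4$ ($m{\left(Q,L \right)} = 3 - -1 = 3 + 1 = 4$)
$\frac{6899}{m{\left(26,46 \right)}} = \frac{6899}{4}$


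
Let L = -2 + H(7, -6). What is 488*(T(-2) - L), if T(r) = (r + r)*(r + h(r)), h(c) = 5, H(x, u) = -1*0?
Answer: -4880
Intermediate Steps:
H(x, u) = 0
T(r) = 2*r*(5 + r) (T(r) = (r + r)*(r + 5) = (2*r)*(5 + r) = 2*r*(5 + r))
L = -2 (L = -2 + 0 = -2)
488*(T(-2) - L) = 488*(2*(-2)*(5 - 2) - 1*(-2)) = 488*(2*(-2)*3 + 2) = 488*(-12 + 2) = 488*(-10) = -4880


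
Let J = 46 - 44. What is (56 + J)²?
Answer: 3364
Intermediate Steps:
J = 2
(56 + J)² = (56 + 2)² = 58² = 3364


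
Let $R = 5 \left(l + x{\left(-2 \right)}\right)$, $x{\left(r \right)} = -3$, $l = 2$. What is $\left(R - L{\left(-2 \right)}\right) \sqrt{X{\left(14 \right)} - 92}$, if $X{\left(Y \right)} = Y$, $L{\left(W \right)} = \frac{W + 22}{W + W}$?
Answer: $0$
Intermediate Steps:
$L{\left(W \right)} = \frac{22 + W}{2 W}$
$R = -5$ ($R = 5 \left(2 - 3\right) = 5 \left(-1\right) = -5$)
$\left(R - L{\left(-2 \right)}\right) \sqrt{X{\left(14 \right)} - 92} = \left(-5 - \frac{22 - 2}{2 \left(-2\right)}\right) \sqrt{14 - 92} = \left(-5 - \frac{1}{2} \left(- \frac{1}{2}\right) 20\right) \sqrt{-78} = \left(-5 - -5\right) i \sqrt{78} = \left(-5 + 5\right) i \sqrt{78} = 0 i \sqrt{78} = 0$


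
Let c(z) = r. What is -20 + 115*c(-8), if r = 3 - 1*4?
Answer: -135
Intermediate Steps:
r = -1 (r = 3 - 4 = -1)
c(z) = -1
-20 + 115*c(-8) = -20 + 115*(-1) = -20 - 115 = -135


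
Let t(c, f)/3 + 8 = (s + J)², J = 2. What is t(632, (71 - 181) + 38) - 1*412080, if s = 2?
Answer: -412056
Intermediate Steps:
t(c, f) = 24 (t(c, f) = -24 + 3*(2 + 2)² = -24 + 3*4² = -24 + 3*16 = -24 + 48 = 24)
t(632, (71 - 181) + 38) - 1*412080 = 24 - 1*412080 = 24 - 412080 = -412056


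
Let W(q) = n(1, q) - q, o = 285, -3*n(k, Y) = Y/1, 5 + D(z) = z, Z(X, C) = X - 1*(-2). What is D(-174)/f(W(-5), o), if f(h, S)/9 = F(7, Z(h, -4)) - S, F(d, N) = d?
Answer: 179/2502 ≈ 0.071543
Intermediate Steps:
Z(X, C) = 2 + X (Z(X, C) = X + 2 = 2 + X)
D(z) = -5 + z
n(k, Y) = -Y/3 (n(k, Y) = -Y/(3*1) = -Y/3)
W(q) = -4*q/3 (W(q) = -q/3 - q = -4*q/3)
f(h, S) = 63 - 9*S (f(h, S) = 9*(7 - S) = 63 - 9*S)
D(-174)/f(W(-5), o) = (-5 - 174)/(63 - 9*285) = -179/(63 - 2565) = -179/(-2502) = -179*(-1/2502) = 179/2502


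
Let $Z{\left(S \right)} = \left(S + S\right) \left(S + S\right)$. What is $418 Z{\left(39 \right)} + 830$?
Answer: $2543942$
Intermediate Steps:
$Z{\left(S \right)} = 4 S^{2}$ ($Z{\left(S \right)} = 2 S 2 S = 4 S^{2}$)
$418 Z{\left(39 \right)} + 830 = 418 \cdot 4 \cdot 39^{2} + 830 = 418 \cdot 4 \cdot 1521 + 830 = 418 \cdot 6084 + 830 = 2543112 + 830 = 2543942$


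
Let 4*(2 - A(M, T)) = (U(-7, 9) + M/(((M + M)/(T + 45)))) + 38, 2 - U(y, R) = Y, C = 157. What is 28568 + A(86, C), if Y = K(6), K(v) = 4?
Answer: 114143/4 ≈ 28536.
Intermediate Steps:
Y = 4
U(y, R) = -2 (U(y, R) = 2 - 1*4 = 2 - 4 = -2)
A(M, T) = -101/8 - T/8 (A(M, T) = 2 - ((-2 + M/(((M + M)/(T + 45)))) + 38)/4 = 2 - ((-2 + M/(((2*M)/(45 + T)))) + 38)/4 = 2 - ((-2 + M/((2*M/(45 + T)))) + 38)/4 = 2 - ((-2 + M*((45 + T)/(2*M))) + 38)/4 = 2 - ((-2 + (45/2 + T/2)) + 38)/4 = 2 - ((41/2 + T/2) + 38)/4 = 2 - (117/2 + T/2)/4 = 2 + (-117/8 - T/8) = -101/8 - T/8)
28568 + A(86, C) = 28568 + (-101/8 - ⅛*157) = 28568 + (-101/8 - 157/8) = 28568 - 129/4 = 114143/4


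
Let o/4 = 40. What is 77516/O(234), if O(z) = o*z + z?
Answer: 38758/18837 ≈ 2.0575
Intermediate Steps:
o = 160 (o = 4*40 = 160)
O(z) = 161*z (O(z) = 160*z + z = 161*z)
77516/O(234) = 77516/((161*234)) = 77516/37674 = 77516*(1/37674) = 38758/18837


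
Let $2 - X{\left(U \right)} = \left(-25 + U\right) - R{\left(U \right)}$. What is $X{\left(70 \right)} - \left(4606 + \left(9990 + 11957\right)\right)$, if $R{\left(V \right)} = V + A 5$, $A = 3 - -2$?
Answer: $-26501$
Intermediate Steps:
$A = 5$ ($A = 3 + 2 = 5$)
$R{\left(V \right)} = 25 + V$ ($R{\left(V \right)} = V + 5 \cdot 5 = V + 25 = 25 + V$)
$X{\left(U \right)} = 52$ ($X{\left(U \right)} = 2 - \left(\left(-25 + U\right) - \left(25 + U\right)\right) = 2 - -50 = 2 + 50 = 52$)
$X{\left(70 \right)} - \left(4606 + \left(9990 + 11957\right)\right) = 52 - \left(4606 + \left(9990 + 11957\right)\right) = 52 - \left(4606 + 21947\right) = 52 - 26553 = -26501$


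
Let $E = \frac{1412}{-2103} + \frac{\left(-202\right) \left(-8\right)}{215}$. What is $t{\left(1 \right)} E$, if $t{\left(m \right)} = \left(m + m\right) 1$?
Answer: $\frac{6189736}{452145} \approx 13.69$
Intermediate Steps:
$t{\left(m \right)} = 2 m$ ($t{\left(m \right)} = 2 m 1 = 2 m$)
$E = \frac{3094868}{452145}$ ($E = 1412 \left(- \frac{1}{2103}\right) + 1616 \cdot \frac{1}{215} = - \frac{1412}{2103} + \frac{1616}{215} = \frac{3094868}{452145} \approx 6.8449$)
$t{\left(1 \right)} E = 2 \cdot 1 \cdot \frac{3094868}{452145} = 2 \cdot \frac{3094868}{452145} = \frac{6189736}{452145}$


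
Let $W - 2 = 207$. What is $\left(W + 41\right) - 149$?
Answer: $101$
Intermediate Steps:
$W = 209$ ($W = 2 + 207 = 209$)
$\left(W + 41\right) - 149 = \left(209 + 41\right) - 149 = 250 - 149 = 101$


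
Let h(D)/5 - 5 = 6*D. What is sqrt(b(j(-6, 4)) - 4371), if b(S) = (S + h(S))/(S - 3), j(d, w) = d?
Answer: I*sqrt(39178)/3 ≈ 65.978*I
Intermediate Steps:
h(D) = 25 + 30*D (h(D) = 25 + 5*(6*D) = 25 + 30*D)
b(S) = (25 + 31*S)/(-3 + S) (b(S) = (S + (25 + 30*S))/(S - 3) = (25 + 31*S)/(-3 + S))
sqrt(b(j(-6, 4)) - 4371) = sqrt((25 + 31*(-6))/(-3 - 6) - 4371) = sqrt((25 - 186)/(-9) - 4371) = sqrt(-1/9*(-161) - 4371) = sqrt(161/9 - 4371) = sqrt(-39178/9) = I*sqrt(39178)/3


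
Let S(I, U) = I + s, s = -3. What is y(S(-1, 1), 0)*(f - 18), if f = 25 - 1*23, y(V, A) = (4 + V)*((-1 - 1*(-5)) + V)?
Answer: 0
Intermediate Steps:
S(I, U) = -3 + I (S(I, U) = I - 3 = -3 + I)
y(V, A) = (4 + V)**2 (y(V, A) = (4 + V)*((-1 + 5) + V) = (4 + V)*(4 + V) = (4 + V)**2)
f = 2 (f = 25 - 23 = 2)
y(S(-1, 1), 0)*(f - 18) = (4 + (-3 - 1))**2*(2 - 18) = (4 - 4)**2*(-16) = 0**2*(-16) = 0*(-16) = 0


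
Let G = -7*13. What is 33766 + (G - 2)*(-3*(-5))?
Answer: 32371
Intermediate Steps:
G = -91
33766 + (G - 2)*(-3*(-5)) = 33766 + (-91 - 2)*(-3*(-5)) = 33766 - 93*15 = 33766 - 1395 = 32371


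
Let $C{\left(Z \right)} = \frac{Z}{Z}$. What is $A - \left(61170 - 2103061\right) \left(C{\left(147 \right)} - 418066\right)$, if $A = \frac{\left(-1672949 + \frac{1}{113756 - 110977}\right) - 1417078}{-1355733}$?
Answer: $- \frac{3216170613453372471373}{3767582007} \approx -8.5364 \cdot 10^{11}$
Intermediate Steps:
$C{\left(Z \right)} = 1$
$A = \frac{8587185032}{3767582007}$ ($A = \left(\left(-1672949 + \frac{1}{2779}\right) - 1417078\right) \left(- \frac{1}{1355733}\right) = \left(- \frac{4649125270}{2779} - 1417078\right) \left(- \frac{1}{1355733}\right) = \left(- \frac{8587185032}{2779}\right) \left(- \frac{1}{1355733}\right) = \frac{8587185032}{3767582007} \approx 2.2792$)
$A - \left(61170 - 2103061\right) \left(C{\left(147 \right)} - 418066\right) = \frac{8587185032}{3767582007} - \left(61170 - 2103061\right) \left(1 - 418066\right) = \frac{8587185032}{3767582007} - \left(-2041891\right) \left(-418065\right) = \frac{8587185032}{3767582007} - 853643160915 = - \frac{3216170613453372471373}{3767582007}$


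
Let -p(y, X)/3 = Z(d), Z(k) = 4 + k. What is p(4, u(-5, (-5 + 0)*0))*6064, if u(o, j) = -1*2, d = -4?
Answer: 0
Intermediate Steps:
u(o, j) = -2
p(y, X) = 0 (p(y, X) = -3*(4 - 4) = -3*0 = 0)
p(4, u(-5, (-5 + 0)*0))*6064 = 0*6064 = 0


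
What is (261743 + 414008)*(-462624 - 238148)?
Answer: -473547379772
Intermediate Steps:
(261743 + 414008)*(-462624 - 238148) = 675751*(-700772) = -473547379772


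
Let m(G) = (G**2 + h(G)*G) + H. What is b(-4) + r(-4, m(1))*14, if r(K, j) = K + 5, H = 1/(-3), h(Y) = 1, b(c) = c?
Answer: 10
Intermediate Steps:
H = -1/3 ≈ -0.33333
m(G) = -1/3 + G + G**2 (m(G) = (G**2 + 1*G) - 1/3 = (G**2 + G) - 1/3 = (G + G**2) - 1/3 = -1/3 + G + G**2)
r(K, j) = 5 + K
b(-4) + r(-4, m(1))*14 = -4 + (5 - 4)*14 = -4 + 1*14 = -4 + 14 = 10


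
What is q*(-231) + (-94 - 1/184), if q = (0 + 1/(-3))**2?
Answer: -66059/552 ≈ -119.67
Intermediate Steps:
q = 1/9 (q = (0 - 1/3)**2 = (-1/3)**2 = 1/9 ≈ 0.11111)
q*(-231) + (-94 - 1/184) = (1/9)*(-231) + (-94 - 1/184) = -77/3 + (-94 - 1*1/184) = -77/3 + (-94 - 1/184) = -77/3 - 17297/184 = -66059/552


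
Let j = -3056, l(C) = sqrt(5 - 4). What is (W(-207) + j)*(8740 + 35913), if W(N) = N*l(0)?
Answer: -145702739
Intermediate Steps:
l(C) = 1 (l(C) = sqrt(1) = 1)
W(N) = N (W(N) = N*1 = N)
(W(-207) + j)*(8740 + 35913) = (-207 - 3056)*(8740 + 35913) = -3263*44653 = -145702739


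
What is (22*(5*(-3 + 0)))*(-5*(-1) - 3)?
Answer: -660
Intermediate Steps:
(22*(5*(-3 + 0)))*(-5*(-1) - 3) = (22*(5*(-3)))*(5 - 3) = (22*(-15))*2 = -330*2 = -660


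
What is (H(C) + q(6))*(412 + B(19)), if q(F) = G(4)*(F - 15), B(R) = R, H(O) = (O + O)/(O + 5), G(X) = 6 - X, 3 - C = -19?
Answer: -190502/27 ≈ -7055.6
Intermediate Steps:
C = 22 (C = 3 - 1*(-19) = 3 + 19 = 22)
H(O) = 2*O/(5 + O) (H(O) = (2*O)/(5 + O) = 2*O/(5 + O))
q(F) = -30 + 2*F (q(F) = (6 - 1*4)*(F - 15) = (6 - 4)*(-15 + F) = 2*(-15 + F) = -30 + 2*F)
(H(C) + q(6))*(412 + B(19)) = (2*22/(5 + 22) + (-30 + 2*6))*(412 + 19) = (2*22/27 + (-30 + 12))*431 = (2*22*(1/27) - 18)*431 = (44/27 - 18)*431 = -442/27*431 = -190502/27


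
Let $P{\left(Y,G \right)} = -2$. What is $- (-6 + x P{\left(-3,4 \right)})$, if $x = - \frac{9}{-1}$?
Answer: $24$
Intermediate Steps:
$x = 9$ ($x = \left(-9\right) \left(-1\right) = 9$)
$- (-6 + x P{\left(-3,4 \right)}) = - (-6 + 9 \left(-2\right)) = - (-6 - 18) = \left(-1\right) \left(-24\right) = 24$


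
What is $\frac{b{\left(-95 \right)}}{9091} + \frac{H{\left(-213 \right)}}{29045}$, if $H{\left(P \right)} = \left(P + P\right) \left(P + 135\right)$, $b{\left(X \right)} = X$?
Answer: $\frac{299316473}{264048095} \approx 1.1336$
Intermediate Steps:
$H{\left(P \right)} = 2 P \left(135 + P\right)$
$\frac{b{\left(-95 \right)}}{9091} + \frac{H{\left(-213 \right)}}{29045} = - \frac{95}{9091} + \frac{2 \left(-213\right) \left(135 - 213\right)}{29045} = \left(-95\right) \frac{1}{9091} + 2 \left(-213\right) \left(-78\right) \frac{1}{29045} = - \frac{95}{9091} + 33228 \cdot \frac{1}{29045} = - \frac{95}{9091} + \frac{33228}{29045} = \frac{299316473}{264048095}$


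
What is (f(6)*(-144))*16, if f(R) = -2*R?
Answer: 27648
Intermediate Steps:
(f(6)*(-144))*16 = (-2*6*(-144))*16 = -12*(-144)*16 = 1728*16 = 27648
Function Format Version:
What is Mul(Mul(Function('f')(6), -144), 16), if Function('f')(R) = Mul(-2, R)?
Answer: 27648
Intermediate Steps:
Mul(Mul(Function('f')(6), -144), 16) = Mul(Mul(Mul(-2, 6), -144), 16) = Mul(Mul(-12, -144), 16) = Mul(1728, 16) = 27648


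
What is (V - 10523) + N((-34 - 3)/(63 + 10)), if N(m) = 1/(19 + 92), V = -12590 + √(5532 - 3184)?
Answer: -2565542/111 + 2*√587 ≈ -23065.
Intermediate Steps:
V = -12590 + 2*√587 (V = -12590 + √2348 = -12590 + 2*√587 ≈ -12542.)
N(m) = 1/111
(V - 10523) + N((-34 - 3)/(63 + 10)) = ((-12590 + 2*√587) - 10523) + 1/111 = (-23113 + 2*√587) + 1/111 = -2565542/111 + 2*√587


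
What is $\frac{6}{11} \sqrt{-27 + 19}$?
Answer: $\frac{12 i \sqrt{2}}{11} \approx 1.5428 i$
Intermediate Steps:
$\frac{6}{11} \sqrt{-27 + 19} = 6 \cdot \frac{1}{11} \sqrt{-8} = \frac{6 \cdot 2 i \sqrt{2}}{11} = \frac{12 i \sqrt{2}}{11}$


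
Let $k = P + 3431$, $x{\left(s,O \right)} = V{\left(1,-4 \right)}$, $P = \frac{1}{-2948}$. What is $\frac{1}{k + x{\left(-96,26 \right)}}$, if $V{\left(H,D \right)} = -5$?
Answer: $\frac{2948}{10099847} \approx 0.00029189$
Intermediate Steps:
$P = - \frac{1}{2948} \approx -0.00033921$
$x{\left(s,O \right)} = -5$
$k = \frac{10114587}{2948}$ ($k = - \frac{1}{2948} + 3431 = \frac{10114587}{2948} \approx 3431.0$)
$\frac{1}{k + x{\left(-96,26 \right)}} = \frac{1}{\frac{10114587}{2948} - 5} = \frac{1}{\frac{10099847}{2948}} = \frac{2948}{10099847}$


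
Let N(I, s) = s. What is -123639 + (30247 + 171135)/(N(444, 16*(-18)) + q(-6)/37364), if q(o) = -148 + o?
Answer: -669000992551/5380493 ≈ -1.2434e+5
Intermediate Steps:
-123639 + (30247 + 171135)/(N(444, 16*(-18)) + q(-6)/37364) = -123639 + (30247 + 171135)/(16*(-18) + (-148 - 6)/37364) = -123639 + 201382/(-288 - 154*1/37364) = -123639 + 201382/(-288 - 77/18682) = -123639 + 201382/(-5380493/18682) = -123639 + 201382*(-18682/5380493) = -123639 - 3762218524/5380493 = -669000992551/5380493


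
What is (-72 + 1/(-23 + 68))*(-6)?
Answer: 6478/15 ≈ 431.87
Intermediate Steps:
(-72 + 1/(-23 + 68))*(-6) = (-72 + 1/45)*(-6) = -3239/45*(-6) = 6478/15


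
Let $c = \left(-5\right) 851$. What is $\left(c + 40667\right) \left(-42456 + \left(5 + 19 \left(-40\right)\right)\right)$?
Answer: $-1573398932$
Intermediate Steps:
$c = -4255$
$\left(c + 40667\right) \left(-42456 + \left(5 + 19 \left(-40\right)\right)\right) = \left(-4255 + 40667\right) \left(-42456 + \left(5 + 19 \left(-40\right)\right)\right) = 36412 \left(-42456 + \left(5 - 760\right)\right) = 36412 \left(-42456 - 755\right) = 36412 \left(-43211\right) = -1573398932$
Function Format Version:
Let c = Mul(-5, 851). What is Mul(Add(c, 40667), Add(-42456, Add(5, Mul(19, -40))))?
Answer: -1573398932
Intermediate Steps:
c = -4255
Mul(Add(c, 40667), Add(-42456, Add(5, Mul(19, -40)))) = Mul(Add(-4255, 40667), Add(-42456, Add(5, Mul(19, -40)))) = Mul(36412, Add(-42456, Add(5, -760))) = Mul(36412, Add(-42456, -755)) = Mul(36412, -43211) = -1573398932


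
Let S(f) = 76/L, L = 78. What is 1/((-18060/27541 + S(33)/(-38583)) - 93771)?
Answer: -41441961717/3886081368761585 ≈ -1.0664e-5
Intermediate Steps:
S(f) = 38/39 (S(f) = 76/78 = 76*(1/78) = 38/39)
1/((-18060/27541 + S(33)/(-38583)) - 93771) = 1/((-18060/27541 + (38/39)/(-38583)) - 93771) = 1/((-18060*1/27541 + (38/39)*(-1/38583)) - 93771) = 1/((-18060/27541 - 38/1504737) - 93771) = 1/(-27176596778/41441961717 - 93771) = 1/(-3886081368761585/41441961717) = -41441961717/3886081368761585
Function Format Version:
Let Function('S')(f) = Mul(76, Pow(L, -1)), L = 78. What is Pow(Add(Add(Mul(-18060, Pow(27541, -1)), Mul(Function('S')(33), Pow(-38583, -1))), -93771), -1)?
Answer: Rational(-41441961717, 3886081368761585) ≈ -1.0664e-5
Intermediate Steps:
Function('S')(f) = Rational(38, 39) (Function('S')(f) = Mul(76, Pow(78, -1)) = Mul(76, Rational(1, 78)) = Rational(38, 39))
Pow(Add(Add(Mul(-18060, Pow(27541, -1)), Mul(Function('S')(33), Pow(-38583, -1))), -93771), -1) = Pow(Add(Add(Mul(-18060, Pow(27541, -1)), Mul(Rational(38, 39), Pow(-38583, -1))), -93771), -1) = Pow(Add(Add(Mul(-18060, Rational(1, 27541)), Mul(Rational(38, 39), Rational(-1, 38583))), -93771), -1) = Pow(Add(Add(Rational(-18060, 27541), Rational(-38, 1504737)), -93771), -1) = Pow(Add(Rational(-27176596778, 41441961717), -93771), -1) = Pow(Rational(-3886081368761585, 41441961717), -1) = Rational(-41441961717, 3886081368761585)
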